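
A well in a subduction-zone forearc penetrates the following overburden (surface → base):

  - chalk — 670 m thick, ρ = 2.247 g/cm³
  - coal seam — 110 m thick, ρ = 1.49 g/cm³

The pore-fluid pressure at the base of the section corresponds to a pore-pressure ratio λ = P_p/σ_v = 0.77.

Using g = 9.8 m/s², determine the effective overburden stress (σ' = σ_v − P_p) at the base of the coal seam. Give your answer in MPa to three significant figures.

3.76 MPa

Overburden (lithostatic) stress σ_v:
chalk: 2247 kg/m³ × 9.8 m/s² × 670 m = 1.475×10^7 Pa = 14.75 MPa
coal seam: 1490 kg/m³ × 9.8 m/s² × 110 m = 1.606×10^6 Pa = 1.606 MPa
Total = 14.75 + 1.606 = 16.360 MPa
Pore pressure P_p = λ·σ_v = 0.77 × 16.36 MPa = 12.60 MPa
Effective stress σ' = σ_v − P_p = 16.36 − 12.60 = 3.7628 MPa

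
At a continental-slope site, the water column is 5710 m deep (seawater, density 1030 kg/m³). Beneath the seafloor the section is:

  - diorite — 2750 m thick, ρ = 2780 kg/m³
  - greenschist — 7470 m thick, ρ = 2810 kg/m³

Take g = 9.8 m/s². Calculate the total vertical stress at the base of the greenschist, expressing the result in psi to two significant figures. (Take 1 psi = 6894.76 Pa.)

49000 psi

seawater: 1030 kg/m³ × 9.8 m/s² × 5710 m = 5.764×10^7 Pa = 8360 psi
diorite: 2780 kg/m³ × 9.8 m/s² × 2750 m = 7.492×10^7 Pa = 10866 psi
greenschist: 2810 kg/m³ × 9.8 m/s² × 7470 m = 2.057×10^8 Pa = 29836 psi
Total = 8360 + 10866 + 29836 = 49061 psi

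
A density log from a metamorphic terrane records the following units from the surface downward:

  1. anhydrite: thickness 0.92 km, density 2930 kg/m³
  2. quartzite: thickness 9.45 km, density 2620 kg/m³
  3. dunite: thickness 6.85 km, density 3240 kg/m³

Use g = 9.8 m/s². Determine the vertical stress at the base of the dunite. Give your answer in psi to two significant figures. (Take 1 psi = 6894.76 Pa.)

71000 psi

anhydrite: 2930 kg/m³ × 9.8 m/s² × 920 m = 2.642×10^7 Pa = 3831 psi
quartzite: 2620 kg/m³ × 9.8 m/s² × 9450 m = 2.426×10^8 Pa = 35192 psi
dunite: 3240 kg/m³ × 9.8 m/s² × 6850 m = 2.175×10^8 Pa = 31546 psi
Total = 3831 + 35192 + 31546 = 70569 psi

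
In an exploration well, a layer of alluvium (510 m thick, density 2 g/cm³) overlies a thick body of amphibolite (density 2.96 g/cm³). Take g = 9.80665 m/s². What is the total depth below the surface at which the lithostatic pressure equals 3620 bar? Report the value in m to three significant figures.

12600 m

Pressure at base of upper layers: 2000×9.80665×510 = 1.000×10^7 Pa = 100.0 bar
Remaining pressure to be supplied by amphibolite: 3.620×10^8 − 1.000×10^7 = 3.520×10^8 Pa
Additional depth in amphibolite = 3.520×10^8 Pa / (2960 kg/m³ × 9.80665 m/s²) = 12126 m
Total depth = 510 m + 12126 m = 12636 m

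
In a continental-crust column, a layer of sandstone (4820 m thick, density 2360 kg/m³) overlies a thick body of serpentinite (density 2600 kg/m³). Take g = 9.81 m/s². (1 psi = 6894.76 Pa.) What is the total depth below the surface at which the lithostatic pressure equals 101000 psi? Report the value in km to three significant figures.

27.7 km

Pressure at base of upper layers: 2360×9.81×4820 = 1.116×10^8 Pa = 16185 psi
Remaining pressure to be supplied by serpentinite: 6.964×10^8 − 1.116×10^8 = 5.848×10^8 Pa
Additional depth in serpentinite = 5.848×10^8 Pa / (2600 kg/m³ × 9.81 m/s²) = 22927 m
Total depth = 4820 m + 22927 m = 27747 m
= 27.747 km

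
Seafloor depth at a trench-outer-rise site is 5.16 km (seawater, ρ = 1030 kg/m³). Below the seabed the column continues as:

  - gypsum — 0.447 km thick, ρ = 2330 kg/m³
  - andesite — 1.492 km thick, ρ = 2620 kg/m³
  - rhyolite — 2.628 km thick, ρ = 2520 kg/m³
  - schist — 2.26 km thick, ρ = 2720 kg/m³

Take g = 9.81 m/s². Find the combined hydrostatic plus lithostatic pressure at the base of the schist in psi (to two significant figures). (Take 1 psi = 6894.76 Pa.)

33000 psi

seawater: 1030 kg/m³ × 9.81 m/s² × 5160 m = 5.214×10^7 Pa = 7562 psi
gypsum: 2330 kg/m³ × 9.81 m/s² × 447 m = 1.022×10^7 Pa = 1482 psi
andesite: 2620 kg/m³ × 9.81 m/s² × 1492 m = 3.835×10^7 Pa = 5562 psi
rhyolite: 2520 kg/m³ × 9.81 m/s² × 2628 m = 6.497×10^7 Pa = 9423 psi
schist: 2720 kg/m³ × 9.81 m/s² × 2260 m = 6.030×10^7 Pa = 8746 psi
Total = 7562 + 1482 + 5562 + 9423 + 8746 = 32775 psi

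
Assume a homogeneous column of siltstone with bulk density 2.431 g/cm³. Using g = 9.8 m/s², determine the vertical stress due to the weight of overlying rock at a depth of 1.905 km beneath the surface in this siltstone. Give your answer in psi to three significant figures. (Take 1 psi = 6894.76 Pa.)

6580 psi

siltstone: 2431 kg/m³ × 9.8 m/s² × 1905 m = 4.538×10^7 Pa = 6582 psi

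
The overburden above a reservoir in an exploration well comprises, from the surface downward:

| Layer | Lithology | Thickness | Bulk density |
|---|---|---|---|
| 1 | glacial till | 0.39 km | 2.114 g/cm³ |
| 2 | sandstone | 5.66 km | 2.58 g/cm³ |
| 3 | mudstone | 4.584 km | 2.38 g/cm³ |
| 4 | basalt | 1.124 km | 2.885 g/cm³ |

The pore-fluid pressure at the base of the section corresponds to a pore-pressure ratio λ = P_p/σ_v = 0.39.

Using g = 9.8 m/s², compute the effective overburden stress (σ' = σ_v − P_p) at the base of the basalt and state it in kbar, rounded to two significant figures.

1.8 kbar

Overburden (lithostatic) stress σ_v:
glacial till: 2114 kg/m³ × 9.8 m/s² × 390 m = 8.080×10^6 Pa = 8.080 MPa
sandstone: 2580 kg/m³ × 9.8 m/s² × 5660 m = 1.431×10^8 Pa = 143.1 MPa
mudstone: 2380 kg/m³ × 9.8 m/s² × 4584 m = 1.069×10^8 Pa = 106.9 MPa
basalt: 2885 kg/m³ × 9.8 m/s² × 1124 m = 3.178×10^7 Pa = 31.78 MPa
Total = 8.080 + 143.1 + 106.9 + 31.78 = 289.88 MPa
Pore pressure P_p = λ·σ_v = 0.39 × 289.9 MPa = 113.1 MPa
Effective stress σ' = σ_v − P_p = 289.9 − 113.1 = 176.83 MPa = 1.7683 kbar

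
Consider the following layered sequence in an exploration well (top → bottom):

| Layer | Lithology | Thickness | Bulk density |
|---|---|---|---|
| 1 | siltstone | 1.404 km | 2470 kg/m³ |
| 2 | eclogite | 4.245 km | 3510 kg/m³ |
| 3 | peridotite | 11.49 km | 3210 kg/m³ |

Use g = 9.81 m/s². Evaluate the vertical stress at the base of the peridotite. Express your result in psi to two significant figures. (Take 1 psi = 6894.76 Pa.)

siltstone: 2470 kg/m³ × 9.81 m/s² × 1404 m = 3.402×10^7 Pa = 4934 psi
eclogite: 3510 kg/m³ × 9.81 m/s² × 4245 m = 1.462×10^8 Pa = 21200 psi
peridotite: 3210 kg/m³ × 9.81 m/s² × 11490 m = 3.618×10^8 Pa = 52478 psi
Total = 4934 + 21200 + 52478 = 78612 psi

79000 psi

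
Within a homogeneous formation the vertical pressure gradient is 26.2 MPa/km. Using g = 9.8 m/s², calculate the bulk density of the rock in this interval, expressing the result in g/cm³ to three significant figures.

2.67 g/cm³

ρ = (dP/dz)/g = 26.2 MPa/km / 9.8 m/s² = 26200 Pa/m / 9.8 m/s² = 2673.5 kg/m³
= 2.673 g/cm³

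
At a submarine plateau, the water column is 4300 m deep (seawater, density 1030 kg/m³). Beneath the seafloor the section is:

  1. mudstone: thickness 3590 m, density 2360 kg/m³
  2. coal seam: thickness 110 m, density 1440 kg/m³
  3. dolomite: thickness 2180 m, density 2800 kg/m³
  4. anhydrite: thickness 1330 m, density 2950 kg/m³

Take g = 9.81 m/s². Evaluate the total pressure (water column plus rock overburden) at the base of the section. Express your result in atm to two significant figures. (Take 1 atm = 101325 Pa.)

2200 atm

seawater: 1030 kg/m³ × 9.81 m/s² × 4300 m = 4.345×10^7 Pa = 428.8 atm
mudstone: 2360 kg/m³ × 9.81 m/s² × 3590 m = 8.311×10^7 Pa = 820.3 atm
coal seam: 1440 kg/m³ × 9.81 m/s² × 110 m = 1.554×10^6 Pa = 15.34 atm
dolomite: 2800 kg/m³ × 9.81 m/s² × 2180 m = 5.988×10^7 Pa = 591.0 atm
anhydrite: 2950 kg/m³ × 9.81 m/s² × 1330 m = 3.849×10^7 Pa = 379.9 atm
Total = 428.8 + 820.3 + 15.34 + 591.0 + 379.9 = 2235.2 atm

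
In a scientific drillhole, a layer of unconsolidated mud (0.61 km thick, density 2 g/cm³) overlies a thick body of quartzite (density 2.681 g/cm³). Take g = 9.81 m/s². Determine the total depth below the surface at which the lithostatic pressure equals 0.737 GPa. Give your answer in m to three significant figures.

Pressure at base of upper layers: 2000×9.81×610 = 1.197×10^7 Pa = 0.01197 GPa
Remaining pressure to be supplied by quartzite: 7.370×10^8 − 1.197×10^7 = 7.250×10^8 Pa
Additional depth in quartzite = 7.250×10^8 Pa / (2681 kg/m³ × 9.81 m/s²) = 27567 m
Total depth = 610 m + 27567 m = 28177 m

28200 m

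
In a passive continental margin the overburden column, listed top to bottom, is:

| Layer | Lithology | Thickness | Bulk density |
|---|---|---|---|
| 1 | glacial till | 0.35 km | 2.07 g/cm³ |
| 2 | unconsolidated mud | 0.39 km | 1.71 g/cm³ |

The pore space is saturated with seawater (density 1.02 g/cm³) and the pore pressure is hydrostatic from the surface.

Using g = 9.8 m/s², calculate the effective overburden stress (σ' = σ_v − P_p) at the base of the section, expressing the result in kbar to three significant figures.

0.0624 kbar

Overburden (lithostatic) stress σ_v:
glacial till: 2070 kg/m³ × 9.8 m/s² × 350 m = 7.100×10^6 Pa = 7.100 MPa
unconsolidated mud: 1710 kg/m³ × 9.8 m/s² × 390 m = 6.536×10^6 Pa = 6.536 MPa
Total = 7.100 + 6.536 = 13.636 MPa
Pore pressure P_p = 1020 kg/m³ × 9.8 m/s² × 740 m = 7.397×10^6 Pa = 7.397 MPa
Effective stress σ' = σ_v − P_p = 13.64 − 7.397 = 6.2387 MPa = 0.062387 kbar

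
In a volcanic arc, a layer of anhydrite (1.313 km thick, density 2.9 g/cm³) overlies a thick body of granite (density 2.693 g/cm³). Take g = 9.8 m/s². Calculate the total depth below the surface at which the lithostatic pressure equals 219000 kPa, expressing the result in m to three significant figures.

8200 m

Pressure at base of upper layers: 2900×9.8×1313 = 3.732×10^7 Pa = 37315 kPa
Remaining pressure to be supplied by granite: 2.190×10^8 − 3.732×10^7 = 1.817×10^8 Pa
Additional depth in granite = 1.817×10^8 Pa / (2693 kg/m³ × 9.8 m/s²) = 6884.2 m
Total depth = 1313 m + 6884.2 m = 8197.2 m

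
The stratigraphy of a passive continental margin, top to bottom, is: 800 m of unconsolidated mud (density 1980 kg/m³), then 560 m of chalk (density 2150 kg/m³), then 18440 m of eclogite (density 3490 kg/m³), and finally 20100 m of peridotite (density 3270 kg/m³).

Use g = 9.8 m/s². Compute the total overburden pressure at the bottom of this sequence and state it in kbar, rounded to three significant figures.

13.0 kbar

unconsolidated mud: 1980 kg/m³ × 9.8 m/s² × 800 m = 1.552×10^7 Pa = 0.1552 kbar
chalk: 2150 kg/m³ × 9.8 m/s² × 560 m = 1.180×10^7 Pa = 0.1180 kbar
eclogite: 3490 kg/m³ × 9.8 m/s² × 18440 m = 6.307×10^8 Pa = 6.307 kbar
peridotite: 3270 kg/m³ × 9.8 m/s² × 20100 m = 6.441×10^8 Pa = 6.441 kbar
Total = 0.1552 + 0.1180 + 6.307 + 6.441 = 13.021 kbar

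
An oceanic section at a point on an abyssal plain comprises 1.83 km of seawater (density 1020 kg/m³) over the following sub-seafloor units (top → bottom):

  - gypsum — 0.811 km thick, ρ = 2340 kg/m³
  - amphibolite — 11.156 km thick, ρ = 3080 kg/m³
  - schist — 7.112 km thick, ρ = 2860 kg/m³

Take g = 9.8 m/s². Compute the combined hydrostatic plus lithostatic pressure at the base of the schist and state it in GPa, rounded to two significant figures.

seawater: 1020 kg/m³ × 9.8 m/s² × 1830 m = 1.829×10^7 Pa = 0.01829 GPa
gypsum: 2340 kg/m³ × 9.8 m/s² × 811 m = 1.860×10^7 Pa = 0.01860 GPa
amphibolite: 3080 kg/m³ × 9.8 m/s² × 11156 m = 3.367×10^8 Pa = 0.3367 GPa
schist: 2860 kg/m³ × 9.8 m/s² × 7112 m = 1.993×10^8 Pa = 0.1993 GPa
Total = 0.01829 + 0.01860 + 0.3367 + 0.1993 = 0.57296 GPa

0.57 GPa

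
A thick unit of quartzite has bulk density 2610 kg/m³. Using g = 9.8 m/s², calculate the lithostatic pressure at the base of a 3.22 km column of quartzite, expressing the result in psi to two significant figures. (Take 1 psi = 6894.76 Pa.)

12000 psi

quartzite: 2610 kg/m³ × 9.8 m/s² × 3220 m = 8.236×10^7 Pa = 11945 psi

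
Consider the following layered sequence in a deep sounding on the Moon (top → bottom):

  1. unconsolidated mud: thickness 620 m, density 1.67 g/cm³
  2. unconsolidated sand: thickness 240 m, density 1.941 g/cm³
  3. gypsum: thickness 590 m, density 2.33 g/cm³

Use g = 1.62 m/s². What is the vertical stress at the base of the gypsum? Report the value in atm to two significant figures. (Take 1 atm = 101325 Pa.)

unconsolidated mud: 1670 kg/m³ × 1.62 m/s² × 620 m = 1.677×10^6 Pa = 16.55 atm
unconsolidated sand: 1941 kg/m³ × 1.62 m/s² × 240 m = 7.547×10^5 Pa = 7.448 atm
gypsum: 2330 kg/m³ × 1.62 m/s² × 590 m = 2.227×10^6 Pa = 21.98 atm
Total = 16.55 + 7.448 + 21.98 = 45.981 atm

46 atm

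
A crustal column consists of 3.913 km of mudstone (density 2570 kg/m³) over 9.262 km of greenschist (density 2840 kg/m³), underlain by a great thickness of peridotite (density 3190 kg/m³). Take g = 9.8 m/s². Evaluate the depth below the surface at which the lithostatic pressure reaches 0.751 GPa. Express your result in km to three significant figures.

25.8 km

Pressure at base of upper layers: 2570×9.8×3913 + 2840×9.8×9262 = 3.563×10^8 Pa = 0.3563 GPa
Remaining pressure to be supplied by peridotite: 7.510×10^8 − 3.563×10^8 = 3.947×10^8 Pa
Additional depth in peridotite = 3.947×10^8 Pa / (3190 kg/m³ × 9.8 m/s²) = 12625 m
Total depth = 13175 m + 12625 m = 25800 m
= 25.800 km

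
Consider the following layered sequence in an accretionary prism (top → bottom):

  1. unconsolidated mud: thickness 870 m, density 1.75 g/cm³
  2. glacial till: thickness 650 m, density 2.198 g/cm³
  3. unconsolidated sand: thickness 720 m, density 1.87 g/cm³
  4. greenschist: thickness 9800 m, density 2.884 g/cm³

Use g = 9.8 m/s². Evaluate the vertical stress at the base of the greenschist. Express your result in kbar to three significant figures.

unconsolidated mud: 1750 kg/m³ × 9.8 m/s² × 870 m = 1.492×10^7 Pa = 0.1492 kbar
glacial till: 2198 kg/m³ × 9.8 m/s² × 650 m = 1.400×10^7 Pa = 0.1400 kbar
unconsolidated sand: 1870 kg/m³ × 9.8 m/s² × 720 m = 1.319×10^7 Pa = 0.1319 kbar
greenschist: 2884 kg/m³ × 9.8 m/s² × 9800 m = 2.770×10^8 Pa = 2.770 kbar
Total = 0.1492 + 0.1400 + 0.1319 + 2.770 = 3.1910 kbar

3.19 kbar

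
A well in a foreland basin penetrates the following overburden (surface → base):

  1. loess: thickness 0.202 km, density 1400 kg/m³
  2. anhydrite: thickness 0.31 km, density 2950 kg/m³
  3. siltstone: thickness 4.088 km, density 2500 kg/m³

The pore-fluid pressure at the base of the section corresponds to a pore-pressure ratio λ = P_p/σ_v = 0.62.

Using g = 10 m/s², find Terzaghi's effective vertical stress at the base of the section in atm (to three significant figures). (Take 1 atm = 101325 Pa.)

428 atm

Overburden (lithostatic) stress σ_v:
loess: 1400 kg/m³ × 10 m/s² × 202 m = 2.828×10^6 Pa = 2.828 MPa
anhydrite: 2950 kg/m³ × 10 m/s² × 310 m = 9.145×10^6 Pa = 9.145 MPa
siltstone: 2500 kg/m³ × 10 m/s² × 4088 m = 1.022×10^8 Pa = 102.2 MPa
Total = 2.828 + 9.145 + 102.2 = 114.17 MPa
Pore pressure P_p = λ·σ_v = 0.62 × 114.2 MPa = 70.79 MPa
Effective stress σ' = σ_v − P_p = 114.2 − 70.79 = 43.386 MPa = 428.18 atm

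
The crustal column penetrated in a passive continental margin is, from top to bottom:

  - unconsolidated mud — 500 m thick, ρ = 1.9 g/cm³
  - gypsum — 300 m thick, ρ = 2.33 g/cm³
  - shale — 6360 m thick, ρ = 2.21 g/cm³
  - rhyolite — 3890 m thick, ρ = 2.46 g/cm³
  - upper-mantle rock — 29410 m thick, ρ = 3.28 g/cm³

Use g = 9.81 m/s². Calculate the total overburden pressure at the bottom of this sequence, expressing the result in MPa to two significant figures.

unconsolidated mud: 1900 kg/m³ × 9.81 m/s² × 500 m = 9.319×10^6 Pa = 9.319 MPa
gypsum: 2330 kg/m³ × 9.81 m/s² × 300 m = 6.857×10^6 Pa = 6.857 MPa
shale: 2210 kg/m³ × 9.81 m/s² × 6360 m = 1.379×10^8 Pa = 137.9 MPa
rhyolite: 2460 kg/m³ × 9.81 m/s² × 3890 m = 9.388×10^7 Pa = 93.88 MPa
upper-mantle rock: 3280 kg/m³ × 9.81 m/s² × 29410 m = 9.463×10^8 Pa = 946.3 MPa
Total = 9.319 + 6.857 + 137.9 + 93.88 + 946.3 = 1194.3 MPa

1200 MPa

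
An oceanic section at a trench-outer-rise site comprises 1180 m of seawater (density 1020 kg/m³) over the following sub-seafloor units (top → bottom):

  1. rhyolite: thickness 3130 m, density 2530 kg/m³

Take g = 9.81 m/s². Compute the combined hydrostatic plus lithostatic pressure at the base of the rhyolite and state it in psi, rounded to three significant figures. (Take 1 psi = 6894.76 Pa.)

13000 psi

seawater: 1020 kg/m³ × 9.81 m/s² × 1180 m = 1.181×10^7 Pa = 1713 psi
rhyolite: 2530 kg/m³ × 9.81 m/s² × 3130 m = 7.768×10^7 Pa = 11267 psi
Total = 1713 + 11267 = 12980 psi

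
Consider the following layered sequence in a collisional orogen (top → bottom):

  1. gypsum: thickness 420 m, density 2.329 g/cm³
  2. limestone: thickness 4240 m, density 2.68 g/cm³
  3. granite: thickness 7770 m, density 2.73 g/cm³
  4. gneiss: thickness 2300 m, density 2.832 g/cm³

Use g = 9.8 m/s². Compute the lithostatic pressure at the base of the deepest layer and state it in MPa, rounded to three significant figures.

393 MPa

gypsum: 2329 kg/m³ × 9.8 m/s² × 420 m = 9.586×10^6 Pa = 9.586 MPa
limestone: 2680 kg/m³ × 9.8 m/s² × 4240 m = 1.114×10^8 Pa = 111.4 MPa
granite: 2730 kg/m³ × 9.8 m/s² × 7770 m = 2.079×10^8 Pa = 207.9 MPa
gneiss: 2832 kg/m³ × 9.8 m/s² × 2300 m = 6.383×10^7 Pa = 63.83 MPa
Total = 9.586 + 111.4 + 207.9 + 63.83 = 392.66 MPa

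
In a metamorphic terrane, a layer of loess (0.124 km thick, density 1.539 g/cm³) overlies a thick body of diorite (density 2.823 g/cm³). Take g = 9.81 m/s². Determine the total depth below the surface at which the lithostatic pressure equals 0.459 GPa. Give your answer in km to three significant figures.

Pressure at base of upper layers: 1539×9.81×124 = 1.872×10^6 Pa = 1.872×10^-3 GPa
Remaining pressure to be supplied by diorite: 4.590×10^8 − 1.872×10^6 = 4.571×10^8 Pa
Additional depth in diorite = 4.571×10^8 Pa / (2823 kg/m³ × 9.81 m/s²) = 16507 m
Total depth = 124 m + 16507 m = 16631 m
= 16.631 km

16.6 km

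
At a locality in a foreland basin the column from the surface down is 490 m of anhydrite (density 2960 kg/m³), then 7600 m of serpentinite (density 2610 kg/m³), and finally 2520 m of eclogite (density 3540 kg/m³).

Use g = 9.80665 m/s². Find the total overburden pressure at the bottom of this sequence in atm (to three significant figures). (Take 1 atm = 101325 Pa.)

anhydrite: 2960 kg/m³ × 9.80665 m/s² × 490 m = 1.422×10^7 Pa = 140.4 atm
serpentinite: 2610 kg/m³ × 9.80665 m/s² × 7600 m = 1.945×10^8 Pa = 1920 atm
eclogite: 3540 kg/m³ × 9.80665 m/s² × 2520 m = 8.748×10^7 Pa = 863.4 atm
Total = 140.4 + 1920 + 863.4 = 2923.6 atm

2920 atm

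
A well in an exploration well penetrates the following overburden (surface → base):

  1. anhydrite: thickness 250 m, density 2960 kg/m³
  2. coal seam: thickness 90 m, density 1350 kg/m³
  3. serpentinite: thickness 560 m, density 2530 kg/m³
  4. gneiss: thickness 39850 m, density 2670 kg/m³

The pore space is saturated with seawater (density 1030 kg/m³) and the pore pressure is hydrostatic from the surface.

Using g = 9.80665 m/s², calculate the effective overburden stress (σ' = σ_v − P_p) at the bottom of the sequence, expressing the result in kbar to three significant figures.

Overburden (lithostatic) stress σ_v:
anhydrite: 2960 kg/m³ × 9.80665 m/s² × 250 m = 7.257×10^6 Pa = 7.257 MPa
coal seam: 1350 kg/m³ × 9.80665 m/s² × 90 m = 1.192×10^6 Pa = 1.192 MPa
serpentinite: 2530 kg/m³ × 9.80665 m/s² × 560 m = 1.389×10^7 Pa = 13.89 MPa
gneiss: 2670 kg/m³ × 9.80665 m/s² × 39850 m = 1.043×10^9 Pa = 1043 MPa
Total = 7.257 + 1.192 + 13.89 + 1043 = 1065.8 MPa
Pore pressure P_p = 1030 kg/m³ × 9.80665 m/s² × 40750 m = 4.116×10^8 Pa = 411.6 MPa
Effective stress σ' = σ_v − P_p = 1066 − 411.6 = 654.16 MPa = 6.5416 kbar

6.54 kbar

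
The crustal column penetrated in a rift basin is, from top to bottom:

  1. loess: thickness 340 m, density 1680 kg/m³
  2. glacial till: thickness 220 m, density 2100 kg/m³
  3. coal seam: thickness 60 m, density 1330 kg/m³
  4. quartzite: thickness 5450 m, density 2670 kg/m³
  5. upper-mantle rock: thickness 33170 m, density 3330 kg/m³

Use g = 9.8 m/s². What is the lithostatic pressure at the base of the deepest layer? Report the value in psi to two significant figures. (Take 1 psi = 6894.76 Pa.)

180000 psi

loess: 1680 kg/m³ × 9.8 m/s² × 340 m = 5.598×10^6 Pa = 811.9 psi
glacial till: 2100 kg/m³ × 9.8 m/s² × 220 m = 4.528×10^6 Pa = 656.7 psi
coal seam: 1330 kg/m³ × 9.8 m/s² × 60 m = 7.820×10^5 Pa = 113.4 psi
quartzite: 2670 kg/m³ × 9.8 m/s² × 5450 m = 1.426×10^8 Pa = 20683 psi
upper-mantle rock: 3330 kg/m³ × 9.8 m/s² × 33170 m = 1.082×10^9 Pa = 1.570×10^5 psi
Total = 811.9 + 656.7 + 113.4 + 20683 + 1.570×10^5 = 1.7926×10^5 psi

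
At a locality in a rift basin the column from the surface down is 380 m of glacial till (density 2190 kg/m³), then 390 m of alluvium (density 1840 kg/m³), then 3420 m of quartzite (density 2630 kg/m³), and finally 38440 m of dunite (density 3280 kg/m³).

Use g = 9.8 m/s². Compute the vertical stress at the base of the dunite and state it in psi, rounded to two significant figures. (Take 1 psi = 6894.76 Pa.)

glacial till: 2190 kg/m³ × 9.8 m/s² × 380 m = 8.156×10^6 Pa = 1183 psi
alluvium: 1840 kg/m³ × 9.8 m/s² × 390 m = 7.032×10^6 Pa = 1020 psi
quartzite: 2630 kg/m³ × 9.8 m/s² × 3420 m = 8.815×10^7 Pa = 12785 psi
dunite: 3280 kg/m³ × 9.8 m/s² × 38440 m = 1.236×10^9 Pa = 1.792×10^5 psi
Total = 1183 + 1020 + 12785 + 1.792×10^5 = 1.9420×10^5 psi

190000 psi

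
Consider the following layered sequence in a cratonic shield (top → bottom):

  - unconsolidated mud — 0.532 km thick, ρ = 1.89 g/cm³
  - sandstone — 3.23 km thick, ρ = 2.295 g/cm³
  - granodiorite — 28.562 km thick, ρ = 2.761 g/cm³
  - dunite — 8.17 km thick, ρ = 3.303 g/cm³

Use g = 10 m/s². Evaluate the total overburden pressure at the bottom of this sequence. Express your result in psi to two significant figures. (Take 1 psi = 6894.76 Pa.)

170000 psi

unconsolidated mud: 1890 kg/m³ × 10 m/s² × 532 m = 1.005×10^7 Pa = 1458 psi
sandstone: 2295 kg/m³ × 10 m/s² × 3230 m = 7.413×10^7 Pa = 10751 psi
granodiorite: 2761 kg/m³ × 10 m/s² × 28562 m = 7.886×10^8 Pa = 1.144×10^5 psi
dunite: 3303 kg/m³ × 10 m/s² × 8170 m = 2.699×10^8 Pa = 39139 psi
Total = 1458 + 10751 + 1.144×10^5 + 39139 = 1.6573×10^5 psi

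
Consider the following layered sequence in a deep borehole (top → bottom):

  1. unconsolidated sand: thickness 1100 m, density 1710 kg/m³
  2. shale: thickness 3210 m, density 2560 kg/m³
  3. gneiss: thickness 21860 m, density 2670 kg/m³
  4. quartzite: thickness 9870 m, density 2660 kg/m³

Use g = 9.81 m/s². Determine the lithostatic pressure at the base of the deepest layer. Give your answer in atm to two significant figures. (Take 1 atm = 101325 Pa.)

unconsolidated sand: 1710 kg/m³ × 9.81 m/s² × 1100 m = 1.845×10^7 Pa = 182.1 atm
shale: 2560 kg/m³ × 9.81 m/s² × 3210 m = 8.061×10^7 Pa = 795.6 atm
gneiss: 2670 kg/m³ × 9.81 m/s² × 21860 m = 5.726×10^8 Pa = 5651 atm
quartzite: 2660 kg/m³ × 9.81 m/s² × 9870 m = 2.576×10^8 Pa = 2542 atm
Total = 182.1 + 795.6 + 5651 + 2542 = 9170.4 atm

9200 atm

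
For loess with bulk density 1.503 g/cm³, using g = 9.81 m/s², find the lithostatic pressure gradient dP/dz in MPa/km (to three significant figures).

dP/dz = ρg = 1503 kg/m³ × 9.81 m/s² = 14744 Pa/m
= 14744 Pa/m × (1 MPa/km / 1000.0 Pa/m) = 14.744 MPa/km

14.7 MPa/km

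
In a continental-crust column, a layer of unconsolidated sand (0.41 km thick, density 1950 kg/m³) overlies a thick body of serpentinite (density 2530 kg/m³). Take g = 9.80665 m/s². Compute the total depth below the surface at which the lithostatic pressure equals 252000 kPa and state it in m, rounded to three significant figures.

Pressure at base of upper layers: 1950×9.80665×410 = 7.840×10^6 Pa = 7840 kPa
Remaining pressure to be supplied by serpentinite: 2.520×10^8 − 7.840×10^6 = 2.442×10^8 Pa
Additional depth in serpentinite = 2.442×10^8 Pa / (2530 kg/m³ × 9.80665 m/s²) = 9840.8 m
Total depth = 410 m + 9840.8 m = 10251 m

10300 m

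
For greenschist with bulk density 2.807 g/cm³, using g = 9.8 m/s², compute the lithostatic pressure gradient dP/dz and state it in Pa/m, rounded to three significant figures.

dP/dz = ρg = 2807 kg/m³ × 9.8 m/s² = 27509 Pa/m

27500 Pa/m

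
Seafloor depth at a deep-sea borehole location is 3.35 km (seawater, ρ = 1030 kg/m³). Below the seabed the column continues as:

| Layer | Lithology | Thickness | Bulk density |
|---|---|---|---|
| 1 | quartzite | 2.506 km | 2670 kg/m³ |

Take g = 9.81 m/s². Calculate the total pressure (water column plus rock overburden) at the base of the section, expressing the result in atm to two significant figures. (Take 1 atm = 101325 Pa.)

980 atm

seawater: 1030 kg/m³ × 9.81 m/s² × 3350 m = 3.385×10^7 Pa = 334.1 atm
quartzite: 2670 kg/m³ × 9.81 m/s² × 2506 m = 6.564×10^7 Pa = 647.8 atm
Total = 334.1 + 647.8 = 981.87 atm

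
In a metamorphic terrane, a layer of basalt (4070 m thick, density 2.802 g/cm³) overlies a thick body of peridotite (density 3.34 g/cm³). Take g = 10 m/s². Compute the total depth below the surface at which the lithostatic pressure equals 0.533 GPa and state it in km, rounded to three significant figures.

Pressure at base of upper layers: 2802×10×4070 = 1.140×10^8 Pa = 0.1140 GPa
Remaining pressure to be supplied by peridotite: 5.330×10^8 − 1.140×10^8 = 4.190×10^8 Pa
Additional depth in peridotite = 4.190×10^8 Pa / (3340 kg/m³ × 10 m/s²) = 12544 m
Total depth = 4070 m + 12544 m = 16614 m
= 16.614 km

16.6 km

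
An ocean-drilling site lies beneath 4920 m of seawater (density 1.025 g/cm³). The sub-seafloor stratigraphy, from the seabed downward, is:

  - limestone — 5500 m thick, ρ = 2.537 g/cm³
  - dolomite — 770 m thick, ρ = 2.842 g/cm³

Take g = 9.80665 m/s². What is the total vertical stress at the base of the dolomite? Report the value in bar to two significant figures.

2100 bar

seawater: 1025 kg/m³ × 9.80665 m/s² × 4920 m = 4.945×10^7 Pa = 494.5 bar
limestone: 2537 kg/m³ × 9.80665 m/s² × 5500 m = 1.368×10^8 Pa = 1368 bar
dolomite: 2842 kg/m³ × 9.80665 m/s² × 770 m = 2.146×10^7 Pa = 214.6 bar
Total = 494.5 + 1368 + 214.6 = 2077.5 bar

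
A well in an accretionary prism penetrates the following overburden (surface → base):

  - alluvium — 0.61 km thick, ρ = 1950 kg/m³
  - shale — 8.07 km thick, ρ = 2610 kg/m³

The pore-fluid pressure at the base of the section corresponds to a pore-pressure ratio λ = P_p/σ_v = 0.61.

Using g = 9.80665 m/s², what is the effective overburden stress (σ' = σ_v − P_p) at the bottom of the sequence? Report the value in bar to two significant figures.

Overburden (lithostatic) stress σ_v:
alluvium: 1950 kg/m³ × 9.80665 m/s² × 610 m = 1.167×10^7 Pa = 11.67 MPa
shale: 2610 kg/m³ × 9.80665 m/s² × 8070 m = 2.066×10^8 Pa = 206.6 MPa
Total = 11.67 + 206.6 = 218.22 MPa
Pore pressure P_p = λ·σ_v = 0.61 × 218.2 MPa = 133.1 MPa
Effective stress σ' = σ_v − P_p = 218.2 − 133.1 = 85.106 MPa = 851.06 bar

850 bar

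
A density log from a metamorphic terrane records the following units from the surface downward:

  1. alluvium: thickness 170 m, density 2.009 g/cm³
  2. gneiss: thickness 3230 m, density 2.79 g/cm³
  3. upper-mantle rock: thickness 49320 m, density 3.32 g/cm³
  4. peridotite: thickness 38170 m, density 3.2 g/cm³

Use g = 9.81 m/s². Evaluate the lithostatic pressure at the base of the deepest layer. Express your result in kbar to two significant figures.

29 kbar

alluvium: 2009 kg/m³ × 9.81 m/s² × 170 m = 3.350×10^6 Pa = 0.03350 kbar
gneiss: 2790 kg/m³ × 9.81 m/s² × 3230 m = 8.840×10^7 Pa = 0.8840 kbar
upper-mantle rock: 3320 kg/m³ × 9.81 m/s² × 49320 m = 1.606×10^9 Pa = 16.06 kbar
peridotite: 3200 kg/m³ × 9.81 m/s² × 38170 m = 1.198×10^9 Pa = 11.98 kbar
Total = 0.03350 + 0.8840 + 16.06 + 11.98 = 28.963 kbar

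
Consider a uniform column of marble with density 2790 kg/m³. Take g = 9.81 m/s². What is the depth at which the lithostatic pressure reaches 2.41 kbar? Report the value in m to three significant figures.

8810 m

h = P/(ρg) = 2.41 kbar / (2790 kg/m³ × 9.81 m/s²) = 2.410×10^8 Pa / 27370 Pa/m = 8805.3 m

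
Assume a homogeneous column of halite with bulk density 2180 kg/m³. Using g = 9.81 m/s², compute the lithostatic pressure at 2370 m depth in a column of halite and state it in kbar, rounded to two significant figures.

halite: 2180 kg/m³ × 9.81 m/s² × 2370 m = 5.068×10^7 Pa = 0.5068 kbar

0.51 kbar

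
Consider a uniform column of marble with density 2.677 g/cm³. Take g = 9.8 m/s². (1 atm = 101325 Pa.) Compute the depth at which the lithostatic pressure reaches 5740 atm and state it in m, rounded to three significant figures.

h = P/(ρg) = 5740 atm / (2677 kg/m³ × 9.8 m/s²) = 5.816×10^8 Pa / 26235 Pa/m = 22169 m

22200 m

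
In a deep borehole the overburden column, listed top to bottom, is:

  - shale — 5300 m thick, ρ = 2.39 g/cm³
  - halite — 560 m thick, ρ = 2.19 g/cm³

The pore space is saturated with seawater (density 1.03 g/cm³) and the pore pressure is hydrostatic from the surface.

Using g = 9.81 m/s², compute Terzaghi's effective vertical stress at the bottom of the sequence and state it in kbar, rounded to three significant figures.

0.771 kbar

Overburden (lithostatic) stress σ_v:
shale: 2390 kg/m³ × 9.81 m/s² × 5300 m = 1.243×10^8 Pa = 124.3 MPa
halite: 2190 kg/m³ × 9.81 m/s² × 560 m = 1.203×10^7 Pa = 12.03 MPa
Total = 124.3 + 12.03 = 136.29 MPa
Pore pressure P_p = 1030 kg/m³ × 9.81 m/s² × 5860 m = 5.921×10^7 Pa = 59.21 MPa
Effective stress σ' = σ_v − P_p = 136.3 − 59.21 = 77.083 MPa = 0.77083 kbar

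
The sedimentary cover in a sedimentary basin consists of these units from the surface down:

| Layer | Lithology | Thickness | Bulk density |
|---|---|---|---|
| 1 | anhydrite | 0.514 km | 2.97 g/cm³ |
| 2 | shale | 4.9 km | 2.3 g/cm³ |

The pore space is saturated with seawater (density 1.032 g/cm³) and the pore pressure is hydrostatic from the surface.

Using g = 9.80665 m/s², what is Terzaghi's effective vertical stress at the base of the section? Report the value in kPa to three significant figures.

70700 kPa

Overburden (lithostatic) stress σ_v:
anhydrite: 2970 kg/m³ × 9.80665 m/s² × 514 m = 1.497×10^7 Pa = 14.97 MPa
shale: 2300 kg/m³ × 9.80665 m/s² × 4900 m = 1.105×10^8 Pa = 110.5 MPa
Total = 14.97 + 110.5 = 125.49 MPa
Pore pressure P_p = 1032 kg/m³ × 9.80665 m/s² × 5414 m = 5.479×10^7 Pa = 54.79 MPa
Effective stress σ' = σ_v − P_p = 125.5 − 54.79 = 70.699 MPa = 70699 kPa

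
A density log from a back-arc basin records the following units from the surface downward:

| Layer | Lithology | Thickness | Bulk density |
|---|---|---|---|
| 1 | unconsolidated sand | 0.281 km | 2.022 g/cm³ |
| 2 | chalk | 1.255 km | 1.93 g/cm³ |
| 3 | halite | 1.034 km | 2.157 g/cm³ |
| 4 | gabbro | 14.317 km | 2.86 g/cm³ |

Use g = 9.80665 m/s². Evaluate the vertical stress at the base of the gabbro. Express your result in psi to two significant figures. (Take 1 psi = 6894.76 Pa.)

66000 psi

unconsolidated sand: 2022 kg/m³ × 9.80665 m/s² × 281 m = 5.572×10^6 Pa = 808.1 psi
chalk: 1930 kg/m³ × 9.80665 m/s² × 1255 m = 2.375×10^7 Pa = 3445 psi
halite: 2157 kg/m³ × 9.80665 m/s² × 1034 m = 2.187×10^7 Pa = 3172 psi
gabbro: 2860 kg/m³ × 9.80665 m/s² × 14317 m = 4.015×10^8 Pa = 58240 psi
Total = 808.1 + 3445 + 3172 + 58240 = 65665 psi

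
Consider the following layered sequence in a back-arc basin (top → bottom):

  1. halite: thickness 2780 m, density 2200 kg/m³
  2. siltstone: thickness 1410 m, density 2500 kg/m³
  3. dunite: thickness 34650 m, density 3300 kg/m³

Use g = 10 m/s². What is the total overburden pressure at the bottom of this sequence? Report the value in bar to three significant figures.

12400 bar

halite: 2200 kg/m³ × 10 m/s² × 2780 m = 6.116×10^7 Pa = 611.6 bar
siltstone: 2500 kg/m³ × 10 m/s² × 1410 m = 3.525×10^7 Pa = 352.5 bar
dunite: 3300 kg/m³ × 10 m/s² × 34650 m = 1.143×10^9 Pa = 11434 bar
Total = 611.6 + 352.5 + 11434 = 12399 bar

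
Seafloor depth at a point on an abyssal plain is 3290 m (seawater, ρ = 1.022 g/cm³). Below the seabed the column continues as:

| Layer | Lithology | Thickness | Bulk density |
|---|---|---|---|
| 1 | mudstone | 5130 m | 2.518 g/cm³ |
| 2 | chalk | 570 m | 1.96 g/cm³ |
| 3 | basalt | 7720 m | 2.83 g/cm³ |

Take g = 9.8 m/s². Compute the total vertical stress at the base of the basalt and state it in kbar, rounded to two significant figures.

3.8 kbar

seawater: 1022 kg/m³ × 9.8 m/s² × 3290 m = 3.295×10^7 Pa = 0.3295 kbar
mudstone: 2518 kg/m³ × 9.8 m/s² × 5130 m = 1.266×10^8 Pa = 1.266 kbar
chalk: 1960 kg/m³ × 9.8 m/s² × 570 m = 1.095×10^7 Pa = 0.1095 kbar
basalt: 2830 kg/m³ × 9.8 m/s² × 7720 m = 2.141×10^8 Pa = 2.141 kbar
Total = 0.3295 + 1.266 + 0.1095 + 2.141 = 3.8460 kbar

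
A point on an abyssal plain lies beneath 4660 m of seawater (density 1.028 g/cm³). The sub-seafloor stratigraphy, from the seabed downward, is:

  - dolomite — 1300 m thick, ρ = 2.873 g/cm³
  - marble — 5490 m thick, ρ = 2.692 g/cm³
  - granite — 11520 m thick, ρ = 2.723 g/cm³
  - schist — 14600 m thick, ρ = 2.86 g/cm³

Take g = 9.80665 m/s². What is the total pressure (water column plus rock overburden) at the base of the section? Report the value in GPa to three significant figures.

seawater: 1028 kg/m³ × 9.80665 m/s² × 4660 m = 4.698×10^7 Pa = 0.04698 GPa
dolomite: 2873 kg/m³ × 9.80665 m/s² × 1300 m = 3.663×10^7 Pa = 0.03663 GPa
marble: 2692 kg/m³ × 9.80665 m/s² × 5490 m = 1.449×10^8 Pa = 0.1449 GPa
granite: 2723 kg/m³ × 9.80665 m/s² × 11520 m = 3.076×10^8 Pa = 0.3076 GPa
schist: 2860 kg/m³ × 9.80665 m/s² × 14600 m = 4.095×10^8 Pa = 0.4095 GPa
Total = 0.04698 + 0.03663 + 0.1449 + 0.3076 + 0.4095 = 0.94565 GPa

0.946 GPa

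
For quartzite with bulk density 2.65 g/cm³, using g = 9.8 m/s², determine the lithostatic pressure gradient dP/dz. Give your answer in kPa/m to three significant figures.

dP/dz = ρg = 2650 kg/m³ × 9.8 m/s² = 25970 Pa/m
= 25970 Pa/m × (1 kPa/m / 1000.0 Pa/m) = 25.970 kPa/m

26.0 kPa/m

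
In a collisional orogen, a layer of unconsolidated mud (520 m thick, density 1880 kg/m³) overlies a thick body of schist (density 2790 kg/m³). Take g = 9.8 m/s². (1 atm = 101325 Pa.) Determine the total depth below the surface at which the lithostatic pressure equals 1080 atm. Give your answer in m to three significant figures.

Pressure at base of upper layers: 1880×9.8×520 = 9.580×10^6 Pa = 94.55 atm
Remaining pressure to be supplied by schist: 1.094×10^8 − 9.580×10^6 = 9.985×10^7 Pa
Additional depth in schist = 9.985×10^7 Pa / (2790 kg/m³ × 9.8 m/s²) = 3651.9 m
Total depth = 520 m + 3651.9 m = 4171.9 m

4170 m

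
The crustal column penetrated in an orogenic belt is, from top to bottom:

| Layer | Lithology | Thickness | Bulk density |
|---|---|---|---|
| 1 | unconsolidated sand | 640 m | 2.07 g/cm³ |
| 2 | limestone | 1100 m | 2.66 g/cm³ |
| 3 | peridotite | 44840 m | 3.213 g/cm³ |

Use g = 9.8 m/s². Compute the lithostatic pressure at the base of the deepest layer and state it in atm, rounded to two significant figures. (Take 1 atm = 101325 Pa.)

unconsolidated sand: 2070 kg/m³ × 9.8 m/s² × 640 m = 1.298×10^7 Pa = 128.1 atm
limestone: 2660 kg/m³ × 9.8 m/s² × 1100 m = 2.867×10^7 Pa = 283.0 atm
peridotite: 3213 kg/m³ × 9.8 m/s² × 44840 m = 1.412×10^9 Pa = 13934 atm
Total = 128.1 + 283.0 + 13934 = 14345 atm

14000 atm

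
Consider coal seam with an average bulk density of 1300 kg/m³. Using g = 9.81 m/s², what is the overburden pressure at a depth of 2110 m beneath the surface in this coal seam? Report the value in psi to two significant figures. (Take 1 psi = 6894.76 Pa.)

3900 psi

coal seam: 1300 kg/m³ × 9.81 m/s² × 2110 m = 2.691×10^7 Pa = 3903 psi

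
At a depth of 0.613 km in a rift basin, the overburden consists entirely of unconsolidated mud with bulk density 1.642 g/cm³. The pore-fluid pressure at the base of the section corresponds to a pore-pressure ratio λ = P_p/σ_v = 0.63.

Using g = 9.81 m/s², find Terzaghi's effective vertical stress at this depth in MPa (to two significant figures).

3.7 MPa

Overburden (lithostatic) stress σ_v:
unconsolidated mud: 1642 kg/m³ × 9.81 m/s² × 613 m = 9.874×10^6 Pa = 9.874 MPa
Pore pressure P_p = λ·σ_v = 0.63 × 9.874 MPa = 6.221 MPa
Effective stress σ' = σ_v − P_p = 9.874 − 6.221 = 3.6535 MPa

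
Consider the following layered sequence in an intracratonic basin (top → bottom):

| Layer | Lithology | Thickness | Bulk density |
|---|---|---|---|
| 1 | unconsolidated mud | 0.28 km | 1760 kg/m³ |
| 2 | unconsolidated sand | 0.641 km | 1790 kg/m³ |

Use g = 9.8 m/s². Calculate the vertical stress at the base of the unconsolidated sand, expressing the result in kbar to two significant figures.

unconsolidated mud: 1760 kg/m³ × 9.8 m/s² × 280 m = 4.829×10^6 Pa = 0.04829 kbar
unconsolidated sand: 1790 kg/m³ × 9.8 m/s² × 641 m = 1.124×10^7 Pa = 0.1124 kbar
Total = 0.04829 + 0.1124 = 0.16074 kbar

0.16 kbar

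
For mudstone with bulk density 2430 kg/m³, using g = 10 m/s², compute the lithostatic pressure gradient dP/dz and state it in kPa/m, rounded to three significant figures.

dP/dz = ρg = 2430 kg/m³ × 10 m/s² = 24300 Pa/m
= 24300 Pa/m × (1 kPa/m / 1000.0 Pa/m) = 24.300 kPa/m

24.3 kPa/m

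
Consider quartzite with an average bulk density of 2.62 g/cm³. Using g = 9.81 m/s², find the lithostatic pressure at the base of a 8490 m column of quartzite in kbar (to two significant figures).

quartzite: 2620 kg/m³ × 9.81 m/s² × 8490 m = 2.182×10^8 Pa = 2.182 kbar

2.2 kbar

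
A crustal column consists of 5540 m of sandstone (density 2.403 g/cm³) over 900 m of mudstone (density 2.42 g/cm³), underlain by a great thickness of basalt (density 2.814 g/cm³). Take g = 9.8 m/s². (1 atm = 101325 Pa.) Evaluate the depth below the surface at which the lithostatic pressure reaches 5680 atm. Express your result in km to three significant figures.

Pressure at base of upper layers: 2403×9.8×5540 + 2420×9.8×900 = 1.518×10^8 Pa = 1498 atm
Remaining pressure to be supplied by basalt: 5.755×10^8 − 1.518×10^8 = 4.237×10^8 Pa
Additional depth in basalt = 4.237×10^8 Pa / (2814 kg/m³ × 9.8 m/s²) = 15365 m
Total depth = 6440 m + 15365 m = 21805 m
= 21.805 km

21.8 km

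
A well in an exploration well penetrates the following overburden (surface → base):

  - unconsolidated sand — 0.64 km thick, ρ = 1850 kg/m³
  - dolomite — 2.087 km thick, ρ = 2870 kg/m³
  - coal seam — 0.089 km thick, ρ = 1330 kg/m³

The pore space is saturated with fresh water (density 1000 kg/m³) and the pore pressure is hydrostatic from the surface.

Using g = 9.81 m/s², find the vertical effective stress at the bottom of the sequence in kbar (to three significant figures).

0.439 kbar

Overburden (lithostatic) stress σ_v:
unconsolidated sand: 1850 kg/m³ × 9.81 m/s² × 640 m = 1.162×10^7 Pa = 11.62 MPa
dolomite: 2870 kg/m³ × 9.81 m/s² × 2087 m = 5.876×10^7 Pa = 58.76 MPa
coal seam: 1330 kg/m³ × 9.81 m/s² × 89 m = 1.161×10^6 Pa = 1.161 MPa
Total = 11.62 + 58.76 + 1.161 = 71.535 MPa
Pore pressure P_p = 1000 kg/m³ × 9.81 m/s² × 2816 m = 2.762×10^7 Pa = 27.62 MPa
Effective stress σ' = σ_v − P_p = 71.54 − 27.62 = 43.910 MPa = 0.43910 kbar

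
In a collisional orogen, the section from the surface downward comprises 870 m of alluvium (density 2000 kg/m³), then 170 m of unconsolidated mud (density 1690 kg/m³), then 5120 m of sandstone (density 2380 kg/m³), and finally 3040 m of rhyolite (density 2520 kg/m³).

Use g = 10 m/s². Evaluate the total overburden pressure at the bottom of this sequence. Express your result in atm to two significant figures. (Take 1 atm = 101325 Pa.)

alluvium: 2000 kg/m³ × 10 m/s² × 870 m = 1.740×10^7 Pa = 171.7 atm
unconsolidated mud: 1690 kg/m³ × 10 m/s² × 170 m = 2.873×10^6 Pa = 28.35 atm
sandstone: 2380 kg/m³ × 10 m/s² × 5120 m = 1.219×10^8 Pa = 1203 atm
rhyolite: 2520 kg/m³ × 10 m/s² × 3040 m = 7.661×10^7 Pa = 756.1 atm
Total = 171.7 + 28.35 + 1203 + 756.1 = 2158.8 atm

2200 atm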